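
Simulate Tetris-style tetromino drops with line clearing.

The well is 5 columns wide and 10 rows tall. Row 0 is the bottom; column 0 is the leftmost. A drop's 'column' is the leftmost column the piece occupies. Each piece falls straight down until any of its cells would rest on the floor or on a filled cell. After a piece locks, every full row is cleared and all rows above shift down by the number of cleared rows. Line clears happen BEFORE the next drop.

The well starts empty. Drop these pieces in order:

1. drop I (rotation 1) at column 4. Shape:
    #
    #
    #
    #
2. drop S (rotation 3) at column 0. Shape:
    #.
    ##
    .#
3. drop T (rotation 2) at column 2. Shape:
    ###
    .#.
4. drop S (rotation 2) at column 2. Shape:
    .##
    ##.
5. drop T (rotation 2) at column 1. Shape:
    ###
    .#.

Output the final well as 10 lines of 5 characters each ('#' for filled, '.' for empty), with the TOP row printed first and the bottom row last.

Answer: .....
.....
.###.
..###
..##.
..###
...##
#...#
##..#
.#..#

Derivation:
Drop 1: I rot1 at col 4 lands with bottom-row=0; cleared 0 line(s) (total 0); column heights now [0 0 0 0 4], max=4
Drop 2: S rot3 at col 0 lands with bottom-row=0; cleared 0 line(s) (total 0); column heights now [3 2 0 0 4], max=4
Drop 3: T rot2 at col 2 lands with bottom-row=3; cleared 0 line(s) (total 0); column heights now [3 2 5 5 5], max=5
Drop 4: S rot2 at col 2 lands with bottom-row=5; cleared 0 line(s) (total 0); column heights now [3 2 6 7 7], max=7
Drop 5: T rot2 at col 1 lands with bottom-row=6; cleared 0 line(s) (total 0); column heights now [3 8 8 8 7], max=8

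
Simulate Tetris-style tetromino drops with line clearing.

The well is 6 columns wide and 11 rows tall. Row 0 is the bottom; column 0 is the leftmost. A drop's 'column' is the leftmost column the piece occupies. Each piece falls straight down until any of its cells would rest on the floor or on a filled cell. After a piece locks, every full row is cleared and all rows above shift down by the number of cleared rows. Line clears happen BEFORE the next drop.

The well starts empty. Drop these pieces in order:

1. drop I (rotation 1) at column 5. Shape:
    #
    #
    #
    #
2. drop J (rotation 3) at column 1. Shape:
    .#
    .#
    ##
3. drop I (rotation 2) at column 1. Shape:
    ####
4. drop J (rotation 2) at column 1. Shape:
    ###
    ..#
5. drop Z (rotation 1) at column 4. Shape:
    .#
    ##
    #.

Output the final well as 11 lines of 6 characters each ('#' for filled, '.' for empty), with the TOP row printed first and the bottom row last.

Answer: ......
......
......
......
.....#
.#####
...##.
.#####
..#..#
..#..#
.##..#

Derivation:
Drop 1: I rot1 at col 5 lands with bottom-row=0; cleared 0 line(s) (total 0); column heights now [0 0 0 0 0 4], max=4
Drop 2: J rot3 at col 1 lands with bottom-row=0; cleared 0 line(s) (total 0); column heights now [0 1 3 0 0 4], max=4
Drop 3: I rot2 at col 1 lands with bottom-row=3; cleared 0 line(s) (total 0); column heights now [0 4 4 4 4 4], max=4
Drop 4: J rot2 at col 1 lands with bottom-row=4; cleared 0 line(s) (total 0); column heights now [0 6 6 6 4 4], max=6
Drop 5: Z rot1 at col 4 lands with bottom-row=4; cleared 0 line(s) (total 0); column heights now [0 6 6 6 6 7], max=7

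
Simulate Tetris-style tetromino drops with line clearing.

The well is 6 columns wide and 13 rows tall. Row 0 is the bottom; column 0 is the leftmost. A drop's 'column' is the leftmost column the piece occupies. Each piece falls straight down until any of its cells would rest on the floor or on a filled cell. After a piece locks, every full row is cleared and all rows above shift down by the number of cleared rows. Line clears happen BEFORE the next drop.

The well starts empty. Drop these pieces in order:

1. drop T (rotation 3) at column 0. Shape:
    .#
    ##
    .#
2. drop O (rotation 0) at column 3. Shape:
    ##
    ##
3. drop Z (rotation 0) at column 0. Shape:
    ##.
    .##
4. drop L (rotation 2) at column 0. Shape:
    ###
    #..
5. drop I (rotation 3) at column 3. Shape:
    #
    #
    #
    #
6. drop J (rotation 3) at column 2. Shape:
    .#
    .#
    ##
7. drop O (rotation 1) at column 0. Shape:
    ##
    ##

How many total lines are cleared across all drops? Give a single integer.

Drop 1: T rot3 at col 0 lands with bottom-row=0; cleared 0 line(s) (total 0); column heights now [2 3 0 0 0 0], max=3
Drop 2: O rot0 at col 3 lands with bottom-row=0; cleared 0 line(s) (total 0); column heights now [2 3 0 2 2 0], max=3
Drop 3: Z rot0 at col 0 lands with bottom-row=3; cleared 0 line(s) (total 0); column heights now [5 5 4 2 2 0], max=5
Drop 4: L rot2 at col 0 lands with bottom-row=5; cleared 0 line(s) (total 0); column heights now [7 7 7 2 2 0], max=7
Drop 5: I rot3 at col 3 lands with bottom-row=2; cleared 0 line(s) (total 0); column heights now [7 7 7 6 2 0], max=7
Drop 6: J rot3 at col 2 lands with bottom-row=7; cleared 0 line(s) (total 0); column heights now [7 7 8 10 2 0], max=10
Drop 7: O rot1 at col 0 lands with bottom-row=7; cleared 0 line(s) (total 0); column heights now [9 9 8 10 2 0], max=10

Answer: 0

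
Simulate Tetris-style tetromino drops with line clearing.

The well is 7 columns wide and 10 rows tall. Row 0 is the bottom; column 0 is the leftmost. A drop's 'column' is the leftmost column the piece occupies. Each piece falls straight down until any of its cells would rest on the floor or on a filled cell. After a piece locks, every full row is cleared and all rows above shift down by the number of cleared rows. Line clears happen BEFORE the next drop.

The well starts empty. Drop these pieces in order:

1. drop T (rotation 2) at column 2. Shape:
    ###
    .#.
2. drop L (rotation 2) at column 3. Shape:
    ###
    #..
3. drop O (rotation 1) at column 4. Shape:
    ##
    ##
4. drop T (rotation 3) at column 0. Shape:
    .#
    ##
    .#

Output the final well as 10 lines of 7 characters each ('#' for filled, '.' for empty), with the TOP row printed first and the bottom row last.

Answer: .......
.......
.......
.......
....##.
....##.
...###.
.#.#...
#####..
.#.#...

Derivation:
Drop 1: T rot2 at col 2 lands with bottom-row=0; cleared 0 line(s) (total 0); column heights now [0 0 2 2 2 0 0], max=2
Drop 2: L rot2 at col 3 lands with bottom-row=2; cleared 0 line(s) (total 0); column heights now [0 0 2 4 4 4 0], max=4
Drop 3: O rot1 at col 4 lands with bottom-row=4; cleared 0 line(s) (total 0); column heights now [0 0 2 4 6 6 0], max=6
Drop 4: T rot3 at col 0 lands with bottom-row=0; cleared 0 line(s) (total 0); column heights now [2 3 2 4 6 6 0], max=6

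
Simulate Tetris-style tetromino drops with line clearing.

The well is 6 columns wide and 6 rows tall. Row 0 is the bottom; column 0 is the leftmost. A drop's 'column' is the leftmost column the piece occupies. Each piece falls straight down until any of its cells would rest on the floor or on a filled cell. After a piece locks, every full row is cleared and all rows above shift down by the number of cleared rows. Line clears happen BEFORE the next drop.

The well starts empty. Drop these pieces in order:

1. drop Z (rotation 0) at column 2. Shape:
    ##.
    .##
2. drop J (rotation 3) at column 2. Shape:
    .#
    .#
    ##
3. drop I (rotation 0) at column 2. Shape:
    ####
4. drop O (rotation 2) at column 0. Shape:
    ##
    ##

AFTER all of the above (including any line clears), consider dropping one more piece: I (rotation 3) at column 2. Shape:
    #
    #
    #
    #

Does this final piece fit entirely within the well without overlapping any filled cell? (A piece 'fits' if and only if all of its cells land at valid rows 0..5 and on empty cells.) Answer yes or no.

Drop 1: Z rot0 at col 2 lands with bottom-row=0; cleared 0 line(s) (total 0); column heights now [0 0 2 2 1 0], max=2
Drop 2: J rot3 at col 2 lands with bottom-row=2; cleared 0 line(s) (total 0); column heights now [0 0 3 5 1 0], max=5
Drop 3: I rot0 at col 2 lands with bottom-row=5; cleared 0 line(s) (total 0); column heights now [0 0 6 6 6 6], max=6
Drop 4: O rot2 at col 0 lands with bottom-row=0; cleared 0 line(s) (total 0); column heights now [2 2 6 6 6 6], max=6
Test piece I rot3 at col 2 (width 1): heights before test = [2 2 6 6 6 6]; fits = False

Answer: no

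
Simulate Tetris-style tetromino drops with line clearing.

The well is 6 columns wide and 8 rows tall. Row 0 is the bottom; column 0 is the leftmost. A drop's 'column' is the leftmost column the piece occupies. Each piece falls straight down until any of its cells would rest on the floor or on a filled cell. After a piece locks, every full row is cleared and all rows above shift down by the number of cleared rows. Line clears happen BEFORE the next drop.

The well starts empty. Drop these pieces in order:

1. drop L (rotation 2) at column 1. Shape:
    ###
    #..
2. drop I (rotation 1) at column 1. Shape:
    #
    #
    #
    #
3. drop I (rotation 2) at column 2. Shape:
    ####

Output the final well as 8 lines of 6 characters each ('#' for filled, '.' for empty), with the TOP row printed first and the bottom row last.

Answer: ......
......
.#....
.#....
.#....
.#####
.###..
.#....

Derivation:
Drop 1: L rot2 at col 1 lands with bottom-row=0; cleared 0 line(s) (total 0); column heights now [0 2 2 2 0 0], max=2
Drop 2: I rot1 at col 1 lands with bottom-row=2; cleared 0 line(s) (total 0); column heights now [0 6 2 2 0 0], max=6
Drop 3: I rot2 at col 2 lands with bottom-row=2; cleared 0 line(s) (total 0); column heights now [0 6 3 3 3 3], max=6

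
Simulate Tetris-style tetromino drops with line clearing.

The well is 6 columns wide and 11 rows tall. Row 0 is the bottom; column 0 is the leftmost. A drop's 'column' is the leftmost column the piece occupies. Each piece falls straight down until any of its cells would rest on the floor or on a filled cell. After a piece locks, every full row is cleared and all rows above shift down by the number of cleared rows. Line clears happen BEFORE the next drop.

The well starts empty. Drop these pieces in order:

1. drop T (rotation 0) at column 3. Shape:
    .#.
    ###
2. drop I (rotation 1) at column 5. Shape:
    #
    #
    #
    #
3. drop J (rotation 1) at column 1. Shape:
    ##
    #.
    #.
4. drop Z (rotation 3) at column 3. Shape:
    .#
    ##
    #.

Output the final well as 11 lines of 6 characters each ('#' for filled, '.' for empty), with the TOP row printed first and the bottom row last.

Drop 1: T rot0 at col 3 lands with bottom-row=0; cleared 0 line(s) (total 0); column heights now [0 0 0 1 2 1], max=2
Drop 2: I rot1 at col 5 lands with bottom-row=1; cleared 0 line(s) (total 0); column heights now [0 0 0 1 2 5], max=5
Drop 3: J rot1 at col 1 lands with bottom-row=0; cleared 0 line(s) (total 0); column heights now [0 3 3 1 2 5], max=5
Drop 4: Z rot3 at col 3 lands with bottom-row=1; cleared 0 line(s) (total 0); column heights now [0 3 3 3 4 5], max=5

Answer: ......
......
......
......
......
......
.....#
....##
.#####
.#.###
.#.###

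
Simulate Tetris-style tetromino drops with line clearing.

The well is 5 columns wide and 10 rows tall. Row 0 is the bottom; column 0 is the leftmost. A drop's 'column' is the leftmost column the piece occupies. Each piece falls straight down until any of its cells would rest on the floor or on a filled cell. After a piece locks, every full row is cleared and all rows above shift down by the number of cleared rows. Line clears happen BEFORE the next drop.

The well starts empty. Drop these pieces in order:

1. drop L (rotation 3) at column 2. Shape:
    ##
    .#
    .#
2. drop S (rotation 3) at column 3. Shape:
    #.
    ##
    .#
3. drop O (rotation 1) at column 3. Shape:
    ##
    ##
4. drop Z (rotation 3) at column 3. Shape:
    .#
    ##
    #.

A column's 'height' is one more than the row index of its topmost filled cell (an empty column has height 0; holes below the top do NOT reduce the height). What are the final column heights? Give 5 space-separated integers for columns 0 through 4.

Answer: 0 0 3 9 10

Derivation:
Drop 1: L rot3 at col 2 lands with bottom-row=0; cleared 0 line(s) (total 0); column heights now [0 0 3 3 0], max=3
Drop 2: S rot3 at col 3 lands with bottom-row=2; cleared 0 line(s) (total 0); column heights now [0 0 3 5 4], max=5
Drop 3: O rot1 at col 3 lands with bottom-row=5; cleared 0 line(s) (total 0); column heights now [0 0 3 7 7], max=7
Drop 4: Z rot3 at col 3 lands with bottom-row=7; cleared 0 line(s) (total 0); column heights now [0 0 3 9 10], max=10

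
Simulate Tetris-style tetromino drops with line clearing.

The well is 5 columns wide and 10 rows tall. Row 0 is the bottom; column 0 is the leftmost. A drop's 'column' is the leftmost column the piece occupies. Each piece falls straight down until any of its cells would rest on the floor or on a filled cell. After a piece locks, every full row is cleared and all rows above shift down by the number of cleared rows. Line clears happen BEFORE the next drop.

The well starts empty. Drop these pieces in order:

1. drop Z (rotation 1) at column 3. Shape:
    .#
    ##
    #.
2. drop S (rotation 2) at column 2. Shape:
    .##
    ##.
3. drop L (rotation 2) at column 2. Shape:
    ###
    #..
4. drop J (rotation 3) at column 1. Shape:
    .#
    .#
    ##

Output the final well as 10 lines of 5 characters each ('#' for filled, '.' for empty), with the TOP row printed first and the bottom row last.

Answer: .....
.....
..#..
..#..
.##..
..###
..###
..###
...##
...#.

Derivation:
Drop 1: Z rot1 at col 3 lands with bottom-row=0; cleared 0 line(s) (total 0); column heights now [0 0 0 2 3], max=3
Drop 2: S rot2 at col 2 lands with bottom-row=2; cleared 0 line(s) (total 0); column heights now [0 0 3 4 4], max=4
Drop 3: L rot2 at col 2 lands with bottom-row=3; cleared 0 line(s) (total 0); column heights now [0 0 5 5 5], max=5
Drop 4: J rot3 at col 1 lands with bottom-row=5; cleared 0 line(s) (total 0); column heights now [0 6 8 5 5], max=8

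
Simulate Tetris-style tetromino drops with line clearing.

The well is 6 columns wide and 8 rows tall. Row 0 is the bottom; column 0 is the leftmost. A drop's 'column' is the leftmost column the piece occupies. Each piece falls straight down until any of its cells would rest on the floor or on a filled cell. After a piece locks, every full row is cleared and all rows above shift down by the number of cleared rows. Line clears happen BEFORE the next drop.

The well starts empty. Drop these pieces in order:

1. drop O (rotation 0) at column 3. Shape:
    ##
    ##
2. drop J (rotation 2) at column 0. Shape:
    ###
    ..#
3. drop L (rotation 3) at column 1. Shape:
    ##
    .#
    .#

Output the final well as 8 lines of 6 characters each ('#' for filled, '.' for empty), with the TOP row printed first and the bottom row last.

Drop 1: O rot0 at col 3 lands with bottom-row=0; cleared 0 line(s) (total 0); column heights now [0 0 0 2 2 0], max=2
Drop 2: J rot2 at col 0 lands with bottom-row=0; cleared 0 line(s) (total 0); column heights now [2 2 2 2 2 0], max=2
Drop 3: L rot3 at col 1 lands with bottom-row=2; cleared 0 line(s) (total 0); column heights now [2 5 5 2 2 0], max=5

Answer: ......
......
......
.##...
..#...
..#...
#####.
..###.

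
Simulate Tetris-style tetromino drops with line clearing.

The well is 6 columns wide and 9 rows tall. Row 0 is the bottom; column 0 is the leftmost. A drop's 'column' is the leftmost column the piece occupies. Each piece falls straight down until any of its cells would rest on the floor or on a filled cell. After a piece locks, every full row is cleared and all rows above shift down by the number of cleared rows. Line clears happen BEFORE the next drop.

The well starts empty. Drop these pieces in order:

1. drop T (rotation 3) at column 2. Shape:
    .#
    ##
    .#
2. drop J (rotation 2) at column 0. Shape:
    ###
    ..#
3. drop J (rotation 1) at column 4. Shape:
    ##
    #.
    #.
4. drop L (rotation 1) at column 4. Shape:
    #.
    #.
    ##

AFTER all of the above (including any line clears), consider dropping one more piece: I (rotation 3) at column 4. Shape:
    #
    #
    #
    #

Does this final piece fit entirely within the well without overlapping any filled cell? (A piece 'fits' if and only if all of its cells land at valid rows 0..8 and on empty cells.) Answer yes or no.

Drop 1: T rot3 at col 2 lands with bottom-row=0; cleared 0 line(s) (total 0); column heights now [0 0 2 3 0 0], max=3
Drop 2: J rot2 at col 0 lands with bottom-row=2; cleared 0 line(s) (total 0); column heights now [4 4 4 3 0 0], max=4
Drop 3: J rot1 at col 4 lands with bottom-row=0; cleared 0 line(s) (total 0); column heights now [4 4 4 3 3 3], max=4
Drop 4: L rot1 at col 4 lands with bottom-row=3; cleared 0 line(s) (total 0); column heights now [4 4 4 3 6 4], max=6
Test piece I rot3 at col 4 (width 1): heights before test = [4 4 4 3 6 4]; fits = False

Answer: no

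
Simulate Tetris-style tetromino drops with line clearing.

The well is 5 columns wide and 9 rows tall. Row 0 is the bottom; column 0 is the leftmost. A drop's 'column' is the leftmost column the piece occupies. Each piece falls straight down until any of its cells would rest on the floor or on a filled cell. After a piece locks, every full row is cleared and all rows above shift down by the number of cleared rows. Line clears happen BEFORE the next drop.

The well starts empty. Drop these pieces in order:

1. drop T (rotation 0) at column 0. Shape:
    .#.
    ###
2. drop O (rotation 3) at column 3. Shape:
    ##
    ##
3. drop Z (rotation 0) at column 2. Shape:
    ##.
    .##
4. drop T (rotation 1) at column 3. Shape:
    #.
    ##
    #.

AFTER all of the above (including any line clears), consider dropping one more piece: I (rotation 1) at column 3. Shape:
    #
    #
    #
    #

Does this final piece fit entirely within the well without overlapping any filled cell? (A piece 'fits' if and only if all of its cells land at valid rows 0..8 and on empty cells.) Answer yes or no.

Drop 1: T rot0 at col 0 lands with bottom-row=0; cleared 0 line(s) (total 0); column heights now [1 2 1 0 0], max=2
Drop 2: O rot3 at col 3 lands with bottom-row=0; cleared 1 line(s) (total 1); column heights now [0 1 0 1 1], max=1
Drop 3: Z rot0 at col 2 lands with bottom-row=1; cleared 0 line(s) (total 1); column heights now [0 1 3 3 2], max=3
Drop 4: T rot1 at col 3 lands with bottom-row=3; cleared 0 line(s) (total 1); column heights now [0 1 3 6 5], max=6
Test piece I rot1 at col 3 (width 1): heights before test = [0 1 3 6 5]; fits = False

Answer: no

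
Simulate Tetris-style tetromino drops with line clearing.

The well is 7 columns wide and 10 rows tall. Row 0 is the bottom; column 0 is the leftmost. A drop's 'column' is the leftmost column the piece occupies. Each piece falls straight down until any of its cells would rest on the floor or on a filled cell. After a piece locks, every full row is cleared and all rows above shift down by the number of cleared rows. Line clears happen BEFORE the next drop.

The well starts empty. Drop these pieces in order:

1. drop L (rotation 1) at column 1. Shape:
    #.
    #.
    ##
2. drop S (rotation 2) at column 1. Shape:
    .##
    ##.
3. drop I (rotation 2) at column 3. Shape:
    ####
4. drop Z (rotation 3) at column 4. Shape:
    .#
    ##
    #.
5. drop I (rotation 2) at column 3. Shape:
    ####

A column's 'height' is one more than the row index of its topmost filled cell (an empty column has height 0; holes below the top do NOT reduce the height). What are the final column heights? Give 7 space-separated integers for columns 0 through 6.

Drop 1: L rot1 at col 1 lands with bottom-row=0; cleared 0 line(s) (total 0); column heights now [0 3 1 0 0 0 0], max=3
Drop 2: S rot2 at col 1 lands with bottom-row=3; cleared 0 line(s) (total 0); column heights now [0 4 5 5 0 0 0], max=5
Drop 3: I rot2 at col 3 lands with bottom-row=5; cleared 0 line(s) (total 0); column heights now [0 4 5 6 6 6 6], max=6
Drop 4: Z rot3 at col 4 lands with bottom-row=6; cleared 0 line(s) (total 0); column heights now [0 4 5 6 8 9 6], max=9
Drop 5: I rot2 at col 3 lands with bottom-row=9; cleared 0 line(s) (total 0); column heights now [0 4 5 10 10 10 10], max=10

Answer: 0 4 5 10 10 10 10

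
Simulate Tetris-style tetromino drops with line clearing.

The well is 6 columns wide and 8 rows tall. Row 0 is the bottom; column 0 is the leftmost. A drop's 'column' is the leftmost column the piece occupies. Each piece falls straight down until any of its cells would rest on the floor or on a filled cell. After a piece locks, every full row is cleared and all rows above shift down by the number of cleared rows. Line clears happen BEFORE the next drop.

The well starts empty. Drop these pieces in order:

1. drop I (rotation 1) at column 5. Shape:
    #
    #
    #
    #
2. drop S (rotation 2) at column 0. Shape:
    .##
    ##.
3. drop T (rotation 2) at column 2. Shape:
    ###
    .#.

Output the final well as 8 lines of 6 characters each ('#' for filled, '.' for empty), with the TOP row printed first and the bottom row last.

Drop 1: I rot1 at col 5 lands with bottom-row=0; cleared 0 line(s) (total 0); column heights now [0 0 0 0 0 4], max=4
Drop 2: S rot2 at col 0 lands with bottom-row=0; cleared 0 line(s) (total 0); column heights now [1 2 2 0 0 4], max=4
Drop 3: T rot2 at col 2 lands with bottom-row=1; cleared 0 line(s) (total 0); column heights now [1 2 3 3 3 4], max=4

Answer: ......
......
......
......
.....#
..####
.###.#
##...#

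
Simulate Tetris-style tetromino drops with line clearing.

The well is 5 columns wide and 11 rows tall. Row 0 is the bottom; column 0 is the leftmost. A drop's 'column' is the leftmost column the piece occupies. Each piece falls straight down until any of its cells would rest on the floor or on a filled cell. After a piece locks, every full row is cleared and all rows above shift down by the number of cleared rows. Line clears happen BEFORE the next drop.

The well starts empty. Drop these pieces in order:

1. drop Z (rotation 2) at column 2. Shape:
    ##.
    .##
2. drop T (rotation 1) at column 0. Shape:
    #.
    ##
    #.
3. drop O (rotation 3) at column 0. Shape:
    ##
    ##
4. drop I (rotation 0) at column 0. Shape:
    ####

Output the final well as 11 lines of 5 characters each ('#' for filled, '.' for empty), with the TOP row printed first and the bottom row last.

Answer: .....
.....
.....
.....
.....
####.
##...
##...
#....
####.
#..##

Derivation:
Drop 1: Z rot2 at col 2 lands with bottom-row=0; cleared 0 line(s) (total 0); column heights now [0 0 2 2 1], max=2
Drop 2: T rot1 at col 0 lands with bottom-row=0; cleared 0 line(s) (total 0); column heights now [3 2 2 2 1], max=3
Drop 3: O rot3 at col 0 lands with bottom-row=3; cleared 0 line(s) (total 0); column heights now [5 5 2 2 1], max=5
Drop 4: I rot0 at col 0 lands with bottom-row=5; cleared 0 line(s) (total 0); column heights now [6 6 6 6 1], max=6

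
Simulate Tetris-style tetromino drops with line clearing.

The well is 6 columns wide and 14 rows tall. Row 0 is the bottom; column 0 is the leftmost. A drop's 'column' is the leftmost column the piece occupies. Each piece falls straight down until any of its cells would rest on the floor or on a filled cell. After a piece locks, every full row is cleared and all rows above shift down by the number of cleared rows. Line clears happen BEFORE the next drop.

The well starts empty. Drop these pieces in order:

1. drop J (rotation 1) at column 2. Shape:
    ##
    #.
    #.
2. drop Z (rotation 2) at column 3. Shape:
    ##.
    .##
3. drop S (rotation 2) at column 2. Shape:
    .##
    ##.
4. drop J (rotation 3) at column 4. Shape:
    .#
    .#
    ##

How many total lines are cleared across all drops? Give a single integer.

Answer: 0

Derivation:
Drop 1: J rot1 at col 2 lands with bottom-row=0; cleared 0 line(s) (total 0); column heights now [0 0 3 3 0 0], max=3
Drop 2: Z rot2 at col 3 lands with bottom-row=2; cleared 0 line(s) (total 0); column heights now [0 0 3 4 4 3], max=4
Drop 3: S rot2 at col 2 lands with bottom-row=4; cleared 0 line(s) (total 0); column heights now [0 0 5 6 6 3], max=6
Drop 4: J rot3 at col 4 lands with bottom-row=6; cleared 0 line(s) (total 0); column heights now [0 0 5 6 7 9], max=9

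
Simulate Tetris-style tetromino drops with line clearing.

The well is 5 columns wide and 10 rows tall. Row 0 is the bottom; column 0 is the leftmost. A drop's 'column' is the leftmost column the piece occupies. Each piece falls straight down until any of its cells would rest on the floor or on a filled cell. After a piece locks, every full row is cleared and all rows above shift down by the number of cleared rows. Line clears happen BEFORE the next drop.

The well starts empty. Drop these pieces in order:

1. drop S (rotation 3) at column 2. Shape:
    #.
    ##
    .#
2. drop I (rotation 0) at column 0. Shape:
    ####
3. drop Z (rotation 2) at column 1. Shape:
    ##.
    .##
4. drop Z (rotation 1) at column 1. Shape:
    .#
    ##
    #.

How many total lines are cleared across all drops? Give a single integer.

Answer: 0

Derivation:
Drop 1: S rot3 at col 2 lands with bottom-row=0; cleared 0 line(s) (total 0); column heights now [0 0 3 2 0], max=3
Drop 2: I rot0 at col 0 lands with bottom-row=3; cleared 0 line(s) (total 0); column heights now [4 4 4 4 0], max=4
Drop 3: Z rot2 at col 1 lands with bottom-row=4; cleared 0 line(s) (total 0); column heights now [4 6 6 5 0], max=6
Drop 4: Z rot1 at col 1 lands with bottom-row=6; cleared 0 line(s) (total 0); column heights now [4 8 9 5 0], max=9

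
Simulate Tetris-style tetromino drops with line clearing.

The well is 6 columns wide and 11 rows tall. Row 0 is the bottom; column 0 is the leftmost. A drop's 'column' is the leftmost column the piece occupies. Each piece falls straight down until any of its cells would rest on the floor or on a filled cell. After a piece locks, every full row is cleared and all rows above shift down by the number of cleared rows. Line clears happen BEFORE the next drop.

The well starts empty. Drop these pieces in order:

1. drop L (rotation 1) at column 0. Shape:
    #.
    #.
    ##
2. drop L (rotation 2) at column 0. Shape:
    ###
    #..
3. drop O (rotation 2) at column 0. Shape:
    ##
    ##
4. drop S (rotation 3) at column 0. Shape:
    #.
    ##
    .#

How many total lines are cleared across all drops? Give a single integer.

Drop 1: L rot1 at col 0 lands with bottom-row=0; cleared 0 line(s) (total 0); column heights now [3 1 0 0 0 0], max=3
Drop 2: L rot2 at col 0 lands with bottom-row=3; cleared 0 line(s) (total 0); column heights now [5 5 5 0 0 0], max=5
Drop 3: O rot2 at col 0 lands with bottom-row=5; cleared 0 line(s) (total 0); column heights now [7 7 5 0 0 0], max=7
Drop 4: S rot3 at col 0 lands with bottom-row=7; cleared 0 line(s) (total 0); column heights now [10 9 5 0 0 0], max=10

Answer: 0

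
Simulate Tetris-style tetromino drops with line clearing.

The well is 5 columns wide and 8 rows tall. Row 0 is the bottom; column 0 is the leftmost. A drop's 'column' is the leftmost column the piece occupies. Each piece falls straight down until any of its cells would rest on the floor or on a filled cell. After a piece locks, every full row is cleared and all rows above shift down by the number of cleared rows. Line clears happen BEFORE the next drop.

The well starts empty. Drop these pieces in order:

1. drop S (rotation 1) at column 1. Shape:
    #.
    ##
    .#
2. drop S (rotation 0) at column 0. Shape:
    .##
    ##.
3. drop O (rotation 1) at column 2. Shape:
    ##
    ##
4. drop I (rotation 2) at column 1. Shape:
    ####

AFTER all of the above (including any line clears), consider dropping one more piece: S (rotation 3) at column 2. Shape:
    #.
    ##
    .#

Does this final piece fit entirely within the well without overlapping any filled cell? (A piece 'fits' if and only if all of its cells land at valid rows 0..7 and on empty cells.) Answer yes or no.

Drop 1: S rot1 at col 1 lands with bottom-row=0; cleared 0 line(s) (total 0); column heights now [0 3 2 0 0], max=3
Drop 2: S rot0 at col 0 lands with bottom-row=3; cleared 0 line(s) (total 0); column heights now [4 5 5 0 0], max=5
Drop 3: O rot1 at col 2 lands with bottom-row=5; cleared 0 line(s) (total 0); column heights now [4 5 7 7 0], max=7
Drop 4: I rot2 at col 1 lands with bottom-row=7; cleared 0 line(s) (total 0); column heights now [4 8 8 8 8], max=8
Test piece S rot3 at col 2 (width 2): heights before test = [4 8 8 8 8]; fits = False

Answer: no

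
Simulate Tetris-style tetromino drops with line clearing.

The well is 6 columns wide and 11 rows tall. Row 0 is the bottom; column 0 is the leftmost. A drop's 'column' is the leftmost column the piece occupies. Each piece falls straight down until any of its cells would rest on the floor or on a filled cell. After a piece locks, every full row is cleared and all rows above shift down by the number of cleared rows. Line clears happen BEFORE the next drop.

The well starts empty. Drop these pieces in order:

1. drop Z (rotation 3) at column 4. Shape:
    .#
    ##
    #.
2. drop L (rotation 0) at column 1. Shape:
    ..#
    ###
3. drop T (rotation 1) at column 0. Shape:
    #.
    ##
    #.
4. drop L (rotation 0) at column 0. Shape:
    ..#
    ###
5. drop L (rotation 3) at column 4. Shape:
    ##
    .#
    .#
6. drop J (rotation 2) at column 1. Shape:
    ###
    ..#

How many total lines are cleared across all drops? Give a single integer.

Drop 1: Z rot3 at col 4 lands with bottom-row=0; cleared 0 line(s) (total 0); column heights now [0 0 0 0 2 3], max=3
Drop 2: L rot0 at col 1 lands with bottom-row=0; cleared 0 line(s) (total 0); column heights now [0 1 1 2 2 3], max=3
Drop 3: T rot1 at col 0 lands with bottom-row=0; cleared 0 line(s) (total 0); column heights now [3 2 1 2 2 3], max=3
Drop 4: L rot0 at col 0 lands with bottom-row=3; cleared 0 line(s) (total 0); column heights now [4 4 5 2 2 3], max=5
Drop 5: L rot3 at col 4 lands with bottom-row=3; cleared 0 line(s) (total 0); column heights now [4 4 5 2 6 6], max=6
Drop 6: J rot2 at col 1 lands with bottom-row=4; cleared 0 line(s) (total 0); column heights now [4 6 6 6 6 6], max=6

Answer: 0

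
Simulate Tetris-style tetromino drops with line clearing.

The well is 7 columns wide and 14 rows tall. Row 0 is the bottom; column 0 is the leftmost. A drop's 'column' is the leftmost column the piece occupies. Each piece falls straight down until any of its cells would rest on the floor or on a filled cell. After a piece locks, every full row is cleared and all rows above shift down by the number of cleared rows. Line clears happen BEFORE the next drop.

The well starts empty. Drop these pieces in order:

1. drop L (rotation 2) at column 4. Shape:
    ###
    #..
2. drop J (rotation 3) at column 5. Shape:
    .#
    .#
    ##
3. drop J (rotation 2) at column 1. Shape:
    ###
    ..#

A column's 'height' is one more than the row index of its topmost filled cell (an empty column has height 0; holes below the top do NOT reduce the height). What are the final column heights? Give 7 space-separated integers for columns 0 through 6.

Drop 1: L rot2 at col 4 lands with bottom-row=0; cleared 0 line(s) (total 0); column heights now [0 0 0 0 2 2 2], max=2
Drop 2: J rot3 at col 5 lands with bottom-row=2; cleared 0 line(s) (total 0); column heights now [0 0 0 0 2 3 5], max=5
Drop 3: J rot2 at col 1 lands with bottom-row=0; cleared 0 line(s) (total 0); column heights now [0 2 2 2 2 3 5], max=5

Answer: 0 2 2 2 2 3 5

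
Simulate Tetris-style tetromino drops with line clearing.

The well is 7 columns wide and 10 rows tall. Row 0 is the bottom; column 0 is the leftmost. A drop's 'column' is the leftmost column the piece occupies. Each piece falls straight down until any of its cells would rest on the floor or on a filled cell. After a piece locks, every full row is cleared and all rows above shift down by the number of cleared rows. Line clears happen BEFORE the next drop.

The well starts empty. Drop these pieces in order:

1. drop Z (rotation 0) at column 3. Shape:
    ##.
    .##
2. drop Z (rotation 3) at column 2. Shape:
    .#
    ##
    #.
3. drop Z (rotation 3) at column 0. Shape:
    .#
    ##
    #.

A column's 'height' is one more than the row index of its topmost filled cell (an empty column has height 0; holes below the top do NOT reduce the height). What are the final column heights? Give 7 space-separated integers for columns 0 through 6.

Answer: 2 3 3 4 2 1 0

Derivation:
Drop 1: Z rot0 at col 3 lands with bottom-row=0; cleared 0 line(s) (total 0); column heights now [0 0 0 2 2 1 0], max=2
Drop 2: Z rot3 at col 2 lands with bottom-row=1; cleared 0 line(s) (total 0); column heights now [0 0 3 4 2 1 0], max=4
Drop 3: Z rot3 at col 0 lands with bottom-row=0; cleared 0 line(s) (total 0); column heights now [2 3 3 4 2 1 0], max=4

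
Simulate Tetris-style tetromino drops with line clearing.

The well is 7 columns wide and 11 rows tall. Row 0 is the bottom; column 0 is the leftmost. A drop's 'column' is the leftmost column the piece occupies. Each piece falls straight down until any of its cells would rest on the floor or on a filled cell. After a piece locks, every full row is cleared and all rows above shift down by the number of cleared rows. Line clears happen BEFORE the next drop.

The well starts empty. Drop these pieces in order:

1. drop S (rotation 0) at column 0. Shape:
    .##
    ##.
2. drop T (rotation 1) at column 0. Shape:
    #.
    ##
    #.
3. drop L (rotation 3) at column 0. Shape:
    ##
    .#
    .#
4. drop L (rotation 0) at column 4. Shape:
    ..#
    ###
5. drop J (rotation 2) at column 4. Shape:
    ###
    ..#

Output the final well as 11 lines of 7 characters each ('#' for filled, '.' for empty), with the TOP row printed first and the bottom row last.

Drop 1: S rot0 at col 0 lands with bottom-row=0; cleared 0 line(s) (total 0); column heights now [1 2 2 0 0 0 0], max=2
Drop 2: T rot1 at col 0 lands with bottom-row=1; cleared 0 line(s) (total 0); column heights now [4 3 2 0 0 0 0], max=4
Drop 3: L rot3 at col 0 lands with bottom-row=3; cleared 0 line(s) (total 0); column heights now [6 6 2 0 0 0 0], max=6
Drop 4: L rot0 at col 4 lands with bottom-row=0; cleared 0 line(s) (total 0); column heights now [6 6 2 0 1 1 2], max=6
Drop 5: J rot2 at col 4 lands with bottom-row=2; cleared 0 line(s) (total 0); column heights now [6 6 2 0 4 4 4], max=6

Answer: .......
.......
.......
.......
.......
##.....
.#.....
##..###
##....#
###...#
##..###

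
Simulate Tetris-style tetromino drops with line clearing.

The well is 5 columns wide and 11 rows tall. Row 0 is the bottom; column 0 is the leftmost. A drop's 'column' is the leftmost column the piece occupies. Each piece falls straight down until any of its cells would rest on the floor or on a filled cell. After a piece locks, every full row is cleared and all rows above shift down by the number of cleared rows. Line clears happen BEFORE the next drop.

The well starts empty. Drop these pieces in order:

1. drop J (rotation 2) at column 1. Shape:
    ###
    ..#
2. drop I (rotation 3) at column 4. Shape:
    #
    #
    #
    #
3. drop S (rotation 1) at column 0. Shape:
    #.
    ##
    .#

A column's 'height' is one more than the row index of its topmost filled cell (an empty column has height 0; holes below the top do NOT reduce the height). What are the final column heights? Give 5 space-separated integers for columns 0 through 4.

Drop 1: J rot2 at col 1 lands with bottom-row=0; cleared 0 line(s) (total 0); column heights now [0 2 2 2 0], max=2
Drop 2: I rot3 at col 4 lands with bottom-row=0; cleared 0 line(s) (total 0); column heights now [0 2 2 2 4], max=4
Drop 3: S rot1 at col 0 lands with bottom-row=2; cleared 0 line(s) (total 0); column heights now [5 4 2 2 4], max=5

Answer: 5 4 2 2 4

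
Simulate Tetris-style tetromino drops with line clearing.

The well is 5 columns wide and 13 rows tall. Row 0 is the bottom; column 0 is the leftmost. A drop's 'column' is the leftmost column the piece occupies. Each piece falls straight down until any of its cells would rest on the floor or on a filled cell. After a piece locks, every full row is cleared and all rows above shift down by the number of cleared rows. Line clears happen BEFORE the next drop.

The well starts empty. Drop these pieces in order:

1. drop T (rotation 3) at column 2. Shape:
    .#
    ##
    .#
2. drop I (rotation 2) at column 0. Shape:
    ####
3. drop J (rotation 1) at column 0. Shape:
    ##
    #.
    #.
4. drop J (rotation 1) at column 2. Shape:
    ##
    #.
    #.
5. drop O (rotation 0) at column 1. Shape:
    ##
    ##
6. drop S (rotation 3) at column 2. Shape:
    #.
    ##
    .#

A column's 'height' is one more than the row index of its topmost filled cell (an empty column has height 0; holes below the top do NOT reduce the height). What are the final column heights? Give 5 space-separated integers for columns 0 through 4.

Answer: 7 9 11 10 0

Derivation:
Drop 1: T rot3 at col 2 lands with bottom-row=0; cleared 0 line(s) (total 0); column heights now [0 0 2 3 0], max=3
Drop 2: I rot2 at col 0 lands with bottom-row=3; cleared 0 line(s) (total 0); column heights now [4 4 4 4 0], max=4
Drop 3: J rot1 at col 0 lands with bottom-row=4; cleared 0 line(s) (total 0); column heights now [7 7 4 4 0], max=7
Drop 4: J rot1 at col 2 lands with bottom-row=4; cleared 0 line(s) (total 0); column heights now [7 7 7 7 0], max=7
Drop 5: O rot0 at col 1 lands with bottom-row=7; cleared 0 line(s) (total 0); column heights now [7 9 9 7 0], max=9
Drop 6: S rot3 at col 2 lands with bottom-row=8; cleared 0 line(s) (total 0); column heights now [7 9 11 10 0], max=11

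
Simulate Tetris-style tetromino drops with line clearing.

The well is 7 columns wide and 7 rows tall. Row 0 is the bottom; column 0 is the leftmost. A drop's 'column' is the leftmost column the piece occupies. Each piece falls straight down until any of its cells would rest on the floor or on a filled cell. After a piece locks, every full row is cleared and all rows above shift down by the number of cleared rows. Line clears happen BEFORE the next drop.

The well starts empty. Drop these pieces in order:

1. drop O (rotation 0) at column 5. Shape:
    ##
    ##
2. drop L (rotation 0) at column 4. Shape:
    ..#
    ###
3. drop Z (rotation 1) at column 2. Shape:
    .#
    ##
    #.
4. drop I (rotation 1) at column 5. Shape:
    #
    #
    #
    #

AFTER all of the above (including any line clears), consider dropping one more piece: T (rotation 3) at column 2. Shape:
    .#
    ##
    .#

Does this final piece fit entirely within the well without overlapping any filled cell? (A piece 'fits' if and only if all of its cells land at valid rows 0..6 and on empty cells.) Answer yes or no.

Drop 1: O rot0 at col 5 lands with bottom-row=0; cleared 0 line(s) (total 0); column heights now [0 0 0 0 0 2 2], max=2
Drop 2: L rot0 at col 4 lands with bottom-row=2; cleared 0 line(s) (total 0); column heights now [0 0 0 0 3 3 4], max=4
Drop 3: Z rot1 at col 2 lands with bottom-row=0; cleared 0 line(s) (total 0); column heights now [0 0 2 3 3 3 4], max=4
Drop 4: I rot1 at col 5 lands with bottom-row=3; cleared 0 line(s) (total 0); column heights now [0 0 2 3 3 7 4], max=7
Test piece T rot3 at col 2 (width 2): heights before test = [0 0 2 3 3 7 4]; fits = True

Answer: yes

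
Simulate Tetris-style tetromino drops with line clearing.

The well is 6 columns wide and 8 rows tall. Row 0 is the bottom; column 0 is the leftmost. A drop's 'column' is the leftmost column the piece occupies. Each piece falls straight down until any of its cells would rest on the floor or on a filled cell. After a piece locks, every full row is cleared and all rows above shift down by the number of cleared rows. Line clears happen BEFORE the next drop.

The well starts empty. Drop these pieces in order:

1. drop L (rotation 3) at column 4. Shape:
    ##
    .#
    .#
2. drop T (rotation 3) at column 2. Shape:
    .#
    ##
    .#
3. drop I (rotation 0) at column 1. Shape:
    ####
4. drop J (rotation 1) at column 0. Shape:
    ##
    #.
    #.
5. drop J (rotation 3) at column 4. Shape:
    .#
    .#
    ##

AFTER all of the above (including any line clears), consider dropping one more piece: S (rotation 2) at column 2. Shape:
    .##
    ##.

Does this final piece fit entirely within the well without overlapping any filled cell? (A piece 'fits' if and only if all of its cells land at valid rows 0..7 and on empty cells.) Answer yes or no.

Answer: yes

Derivation:
Drop 1: L rot3 at col 4 lands with bottom-row=0; cleared 0 line(s) (total 0); column heights now [0 0 0 0 3 3], max=3
Drop 2: T rot3 at col 2 lands with bottom-row=0; cleared 0 line(s) (total 0); column heights now [0 0 2 3 3 3], max=3
Drop 3: I rot0 at col 1 lands with bottom-row=3; cleared 0 line(s) (total 0); column heights now [0 4 4 4 4 3], max=4
Drop 4: J rot1 at col 0 lands with bottom-row=2; cleared 0 line(s) (total 0); column heights now [5 5 4 4 4 3], max=5
Drop 5: J rot3 at col 4 lands with bottom-row=4; cleared 0 line(s) (total 0); column heights now [5 5 4 4 5 7], max=7
Test piece S rot2 at col 2 (width 3): heights before test = [5 5 4 4 5 7]; fits = True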